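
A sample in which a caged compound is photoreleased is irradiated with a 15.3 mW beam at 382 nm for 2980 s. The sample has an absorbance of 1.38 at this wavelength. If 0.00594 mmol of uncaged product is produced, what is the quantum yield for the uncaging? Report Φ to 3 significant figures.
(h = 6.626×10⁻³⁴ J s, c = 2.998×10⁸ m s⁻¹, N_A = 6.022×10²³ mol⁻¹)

Product: 0.00594 mmol = 5.94×10⁻⁶ mol.
Photon energy at 382 nm: hc/λ = (6.626×10⁻³⁴)(2.998×10⁸)/(382×10⁻⁹) = 5.200×10⁻¹⁹ J.
Energy delivered: (15.3 mW)(2980 s) = 45.59 J.
Photons incident: 45.59 / 5.200×10⁻¹⁹ = 8.767×10¹⁹, i.e. 8.767×10¹⁹/6.022×10²³ = 1.456×10⁻⁴ mol.
Fraction absorbed: 1 − 10^(−1.38) = 0.9583.
Photons absorbed: 0.9583 × 1.456×10⁻⁴ = 1.395×10⁻⁴ mol.
Φ = 5.94×10⁻⁶ mol / 1.395×10⁻⁴ mol photons = 0.0426.

Φ = 0.0426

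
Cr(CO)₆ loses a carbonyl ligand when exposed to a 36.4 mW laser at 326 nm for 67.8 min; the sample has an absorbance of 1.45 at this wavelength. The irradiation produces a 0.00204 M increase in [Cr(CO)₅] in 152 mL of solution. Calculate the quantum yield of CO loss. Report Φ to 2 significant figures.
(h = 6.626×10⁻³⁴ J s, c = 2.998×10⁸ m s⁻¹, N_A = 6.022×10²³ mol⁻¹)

Φ = 0.80

Product: (0.00204 M)(0.152 L) = 3.101×10⁻⁴ mol.
Photon energy at 326 nm: hc/λ = (6.626×10⁻³⁴)(2.998×10⁸)/(326×10⁻⁹) = 6.093×10⁻¹⁹ J.
Energy delivered: (36.4 mW)(4068 s) = 148.1 J.
Photons incident: 148.1 / 6.093×10⁻¹⁹ = 2.431×10²⁰, i.e. 2.431×10²⁰/6.022×10²³ = 4.037×10⁻⁴ mol.
Fraction absorbed: 1 − 10^(−1.45) = 0.9645.
Photons absorbed: 0.9645 × 4.037×10⁻⁴ = 3.894×10⁻⁴ mol.
Φ = 3.101×10⁻⁴ mol / 3.894×10⁻⁴ mol photons = 0.80.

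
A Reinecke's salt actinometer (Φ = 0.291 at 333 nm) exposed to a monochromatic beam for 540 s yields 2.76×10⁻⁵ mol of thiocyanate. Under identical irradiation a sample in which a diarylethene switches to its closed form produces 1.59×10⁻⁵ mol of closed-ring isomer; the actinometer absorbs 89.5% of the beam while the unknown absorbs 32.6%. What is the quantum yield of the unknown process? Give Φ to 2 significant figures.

Φ = 0.46

Photons absorbed by the actinometer: 2.76×10⁻⁵ / 0.291 = 9.485×10⁻⁵ mol.
Incident flux: 9.485×10⁻⁵ / 0.895 = 1.060×10⁻⁴ einstein.
Absorbed by unknown: 0.326 × 1.060×10⁻⁴ = 3.456×10⁻⁵ mol.
Φ(unknown) = 1.59×10⁻⁵ / 3.456×10⁻⁵ = 0.46.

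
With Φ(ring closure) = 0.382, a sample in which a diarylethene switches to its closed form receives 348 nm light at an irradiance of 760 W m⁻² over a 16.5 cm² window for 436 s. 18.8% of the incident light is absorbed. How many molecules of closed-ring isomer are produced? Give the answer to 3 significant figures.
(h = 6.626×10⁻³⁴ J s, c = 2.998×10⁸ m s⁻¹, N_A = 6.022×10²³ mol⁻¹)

Photon energy at 348 nm: hc/λ = (6.626×10⁻³⁴)(2.998×10⁸)/(348×10⁻⁹) = 5.708×10⁻¹⁹ J.
Energy delivered: (760 W m⁻²)(16.5×10⁻⁴ m²)(436 s) = 546.7 J.
Photons incident: 546.7 / 5.708×10⁻¹⁹ = 9.578×10²⁰, i.e. 9.578×10²⁰/6.022×10²³ = 0.001591 mol.
Photons absorbed: 0.188 × 0.001591 = 2.991×10⁻⁴ mol.
Product: Φ × n_abs = 0.382 × 2.991×10⁻⁴ = 1.143×10⁻⁴ mol.
As a count: 1.143×10⁻⁴ × 6.022×10²³ = 6.88×10¹⁹.

6.88×10¹⁹ molecules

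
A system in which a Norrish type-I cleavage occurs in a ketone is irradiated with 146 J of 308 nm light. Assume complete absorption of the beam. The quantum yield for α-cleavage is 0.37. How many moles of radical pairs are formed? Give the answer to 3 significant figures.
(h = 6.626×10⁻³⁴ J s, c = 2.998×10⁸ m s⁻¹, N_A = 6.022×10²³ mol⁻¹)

1.39×10⁻⁴ mol

Photon energy at 308 nm: hc/λ = (6.626×10⁻³⁴)(2.998×10⁸)/(308×10⁻⁹) = 6.450×10⁻¹⁹ J.
Photons incident: 146 / 6.450×10⁻¹⁹ = 2.264×10²⁰, i.e. 2.264×10²⁰/6.022×10²³ = 3.760×10⁻⁴ mol.
Product: Φ × n_abs = 0.37 × 3.760×10⁻⁴ = 1.391×10⁻⁴ mol.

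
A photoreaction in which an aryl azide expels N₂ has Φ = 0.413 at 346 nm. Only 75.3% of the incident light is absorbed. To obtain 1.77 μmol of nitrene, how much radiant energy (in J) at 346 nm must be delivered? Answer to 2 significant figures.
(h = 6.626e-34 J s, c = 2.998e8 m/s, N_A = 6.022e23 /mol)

2.0 J

Product: 1.77 μmol = 1.77e-6 mol.
Photons that must be absorbed: 1.77e-6 / 0.413 = 4.286e-6 mol.
Incident photons needed: 4.286e-6 / 0.753 = 5.692e-6 mol.
Photon energy: hc/λ = 5.741e-19 J; per mole, 3.457e5 J mol⁻¹.
Energy required: 5.692e-6 × 3.457e5 = 2.0 J.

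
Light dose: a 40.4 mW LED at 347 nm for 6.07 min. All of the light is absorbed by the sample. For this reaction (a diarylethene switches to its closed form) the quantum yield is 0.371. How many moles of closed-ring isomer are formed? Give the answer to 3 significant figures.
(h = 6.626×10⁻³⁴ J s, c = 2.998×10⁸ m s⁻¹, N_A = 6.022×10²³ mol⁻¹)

1.58×10⁻⁵ mol

Photon energy at 347 nm: hc/λ = (6.626×10⁻³⁴)(2.998×10⁸)/(347×10⁻⁹) = 5.725×10⁻¹⁹ J.
Energy delivered: (40.4 mW)(364.2 s) = 14.71 J.
Photons incident: 14.71 / 5.725×10⁻¹⁹ = 2.569×10¹⁹, i.e. 2.569×10¹⁹/6.022×10²³ = 4.266×10⁻⁵ mol.
Product: Φ × n_abs = 0.371 × 4.266×10⁻⁵ = 1.583×10⁻⁵ mol.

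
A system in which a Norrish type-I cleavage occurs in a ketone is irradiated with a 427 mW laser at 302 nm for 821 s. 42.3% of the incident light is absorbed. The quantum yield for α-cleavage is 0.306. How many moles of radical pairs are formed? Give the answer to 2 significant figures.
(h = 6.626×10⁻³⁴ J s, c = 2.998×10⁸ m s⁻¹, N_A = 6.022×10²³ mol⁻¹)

1.1×10⁻⁴ mol

Photon energy at 302 nm: hc/λ = (6.626×10⁻³⁴)(2.998×10⁸)/(302×10⁻⁹) = 6.578×10⁻¹⁹ J.
Energy delivered: (427 mW)(821 s) = 350.6 J.
Photons incident: 350.6 / 6.578×10⁻¹⁹ = 5.330×10²⁰, i.e. 5.330×10²⁰/6.022×10²³ = 8.851×10⁻⁴ mol.
Photons absorbed: 0.423 × 8.851×10⁻⁴ = 3.744×10⁻⁴ mol.
Product: Φ × n_abs = 0.306 × 3.744×10⁻⁴ = 1.146×10⁻⁴ mol.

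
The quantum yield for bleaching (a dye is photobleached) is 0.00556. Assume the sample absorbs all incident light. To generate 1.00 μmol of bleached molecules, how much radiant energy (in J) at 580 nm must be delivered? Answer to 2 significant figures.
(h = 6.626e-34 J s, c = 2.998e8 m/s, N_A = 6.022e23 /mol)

Product: 1.00 μmol = 1.00e-6 mol.
Photons that must be absorbed: 1.00e-6 / 0.00556 = 1.799e-4 mol.
Photon energy: hc/λ = 3.425e-19 J; per mole, 2.063e5 J mol⁻¹.
Energy required: 1.799e-4 × 2.063e5 = 37 J.

37 J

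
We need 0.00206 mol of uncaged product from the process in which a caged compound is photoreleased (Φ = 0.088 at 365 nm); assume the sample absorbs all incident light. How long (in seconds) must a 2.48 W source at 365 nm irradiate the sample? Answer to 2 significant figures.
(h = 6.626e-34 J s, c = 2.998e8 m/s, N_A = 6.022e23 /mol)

t ≈ 3100 s

Photons that must be absorbed: 0.00206 / 0.088 = 0.02341 mol.
Photon energy: hc/λ = 5.442e-19 J; per mole, 3.277e5 J mol⁻¹.
Energy required: 0.02341 × 3.277e5 = 7671 J.
Time: 7671 J / 2.48 W = 3100 s.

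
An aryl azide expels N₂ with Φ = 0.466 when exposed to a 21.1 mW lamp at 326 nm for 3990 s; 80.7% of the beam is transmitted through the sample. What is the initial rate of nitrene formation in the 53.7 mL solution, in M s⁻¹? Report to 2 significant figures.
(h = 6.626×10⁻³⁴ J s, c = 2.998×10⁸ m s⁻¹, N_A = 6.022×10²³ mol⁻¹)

9.6×10⁻⁸ M s⁻¹

Photon energy at 326 nm: hc/λ = (6.626×10⁻³⁴)(2.998×10⁸)/(326×10⁻⁹) = 6.093×10⁻¹⁹ J.
Energy delivered: (21.1 mW)(3990 s) = 84.19 J.
Photons incident: 84.19 / 6.093×10⁻¹⁹ = 1.382×10²⁰, i.e. 1.382×10²⁰/6.022×10²³ = 2.295×10⁻⁴ mol.
Fraction absorbed: 1 − 80.7/100 = 0.1930.
Photons absorbed: 0.1930 × 2.295×10⁻⁴ = 4.429×10⁻⁵ mol.
Product formed: 0.466 × 4.429×10⁻⁵ = 2.064×10⁻⁵ mol.
Rate: 2.064×10⁻⁵ mol / (3990 s × 0.0537 L) = 9.6×10⁻⁸ M s⁻¹.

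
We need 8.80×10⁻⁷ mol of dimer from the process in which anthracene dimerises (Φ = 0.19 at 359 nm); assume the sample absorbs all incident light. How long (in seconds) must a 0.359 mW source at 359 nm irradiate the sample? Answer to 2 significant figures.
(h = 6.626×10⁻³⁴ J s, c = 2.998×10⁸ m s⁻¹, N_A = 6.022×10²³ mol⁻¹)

Photons that must be absorbed: 8.80×10⁻⁷ / 0.19 = 4.632×10⁻⁶ mol.
Photon energy: hc/λ = 5.533×10⁻¹⁹ J; per mole, 3.332×10⁵ J mol⁻¹.
Energy required: 4.632×10⁻⁶ × 3.332×10⁵ = 1.543 J.
Time: 1.543 J / 0.000359 W = 4300 s.

t ≈ 4300 s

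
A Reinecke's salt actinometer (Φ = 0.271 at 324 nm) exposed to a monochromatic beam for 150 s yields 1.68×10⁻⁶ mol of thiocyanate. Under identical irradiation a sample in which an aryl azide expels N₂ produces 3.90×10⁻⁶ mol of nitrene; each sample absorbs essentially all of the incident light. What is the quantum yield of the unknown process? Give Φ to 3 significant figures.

Photons absorbed by the actinometer: 1.68×10⁻⁶ / 0.271 = 6.199×10⁻⁶ mol.
Φ(unknown) = 3.90×10⁻⁶ / 6.199×10⁻⁶ = 0.629.

Φ = 0.629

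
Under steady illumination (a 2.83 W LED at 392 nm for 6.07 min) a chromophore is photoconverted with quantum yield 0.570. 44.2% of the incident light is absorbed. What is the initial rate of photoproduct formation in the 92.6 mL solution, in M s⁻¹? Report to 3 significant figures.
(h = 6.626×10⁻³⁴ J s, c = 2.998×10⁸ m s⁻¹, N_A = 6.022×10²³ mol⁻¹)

2.52×10⁻⁵ M s⁻¹

Photon energy at 392 nm: hc/λ = (6.626×10⁻³⁴)(2.998×10⁸)/(392×10⁻⁹) = 5.068×10⁻¹⁹ J.
Energy delivered: (2.83 W)(364.2 s) = 1031 J.
Photons incident: 1031 / 5.068×10⁻¹⁹ = 2.034×10²¹, i.e. 2.034×10²¹/6.022×10²³ = 0.003378 mol.
Photons absorbed: 0.442 × 0.003378 = 0.001493 mol.
Product formed: 0.570 × 0.001493 = 8.510×10⁻⁴ mol.
Rate: 8.510×10⁻⁴ mol / (364.2 s × 0.0926 L) = 2.52×10⁻⁵ M s⁻¹.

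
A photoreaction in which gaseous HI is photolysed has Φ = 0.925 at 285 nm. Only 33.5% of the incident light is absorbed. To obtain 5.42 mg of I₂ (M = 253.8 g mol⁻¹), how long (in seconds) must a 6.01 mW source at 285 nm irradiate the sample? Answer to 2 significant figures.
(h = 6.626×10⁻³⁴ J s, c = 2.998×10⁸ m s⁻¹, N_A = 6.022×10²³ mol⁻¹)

Product: 5.42 mg / 253.8 g mol⁻¹ = 2.136×10⁻⁵ mol.
Photons that must be absorbed: 2.136×10⁻⁵ / 0.925 = 2.309×10⁻⁵ mol.
Incident photons needed: 2.309×10⁻⁵ / 0.335 = 6.893×10⁻⁵ mol.
Photon energy: hc/λ = 6.970×10⁻¹⁹ J; per mole, 4.197×10⁵ J mol⁻¹.
Energy required: 6.893×10⁻⁵ × 4.197×10⁵ = 28.93 J.
Time: 28.93 J / 0.00601 W = 4800 s.

t ≈ 4800 s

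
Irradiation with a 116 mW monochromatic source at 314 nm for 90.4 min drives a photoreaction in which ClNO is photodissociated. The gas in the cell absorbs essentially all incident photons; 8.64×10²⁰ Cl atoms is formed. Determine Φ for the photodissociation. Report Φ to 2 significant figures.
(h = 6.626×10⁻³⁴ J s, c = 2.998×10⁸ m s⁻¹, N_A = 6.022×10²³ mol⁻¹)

Product: 8.64×10²⁰ / 6.022×10²³ = 0.001435 mol.
Photon energy at 314 nm: hc/λ = (6.626×10⁻³⁴)(2.998×10⁸)/(314×10⁻⁹) = 6.326×10⁻¹⁹ J.
Energy delivered: (116 mW)(5424 s) = 629.2 J.
Photons incident: 629.2 / 6.326×10⁻¹⁹ = 9.946×10²⁰, i.e. 9.946×10²⁰/6.022×10²³ = 0.001652 mol.
Φ = 0.001435 mol / 0.001652 mol photons = 0.87.

Φ = 0.87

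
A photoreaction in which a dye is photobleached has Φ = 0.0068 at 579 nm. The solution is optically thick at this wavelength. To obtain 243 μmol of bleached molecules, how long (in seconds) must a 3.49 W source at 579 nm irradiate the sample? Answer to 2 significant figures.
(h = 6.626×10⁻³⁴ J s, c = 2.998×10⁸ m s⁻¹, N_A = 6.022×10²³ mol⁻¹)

t ≈ 2100 s

Product: 243 μmol = 2.43×10⁻⁴ mol.
Photons that must be absorbed: 2.43×10⁻⁴ / 0.0068 = 0.03574 mol.
Photon energy: hc/λ = 3.431×10⁻¹⁹ J; per mole, 2.066×10⁵ J mol⁻¹.
Energy required: 0.03574 × 2.066×10⁵ = 7384 J.
Time: 7384 J / 3.49 W = 2100 s.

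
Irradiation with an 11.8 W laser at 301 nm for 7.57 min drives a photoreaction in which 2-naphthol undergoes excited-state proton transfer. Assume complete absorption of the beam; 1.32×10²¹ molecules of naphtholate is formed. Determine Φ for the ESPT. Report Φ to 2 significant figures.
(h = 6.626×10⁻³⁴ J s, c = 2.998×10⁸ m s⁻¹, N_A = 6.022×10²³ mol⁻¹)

Φ = 0.16

Product: 1.32×10²¹ / 6.022×10²³ = 0.002192 mol.
Photon energy at 301 nm: hc/λ = (6.626×10⁻³⁴)(2.998×10⁸)/(301×10⁻⁹) = 6.600×10⁻¹⁹ J.
Energy delivered: (11.8 W)(454.2 s) = 5360 J.
Photons incident: 5360 / 6.600×10⁻¹⁹ = 8.121×10²¹, i.e. 8.121×10²¹/6.022×10²³ = 0.01349 mol.
Φ = 0.002192 mol / 0.01349 mol photons = 0.16.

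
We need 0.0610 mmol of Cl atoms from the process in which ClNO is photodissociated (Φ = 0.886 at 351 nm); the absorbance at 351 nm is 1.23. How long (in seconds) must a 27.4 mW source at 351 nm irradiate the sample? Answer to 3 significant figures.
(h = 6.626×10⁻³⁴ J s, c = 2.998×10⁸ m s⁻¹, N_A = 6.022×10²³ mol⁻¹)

t ≈ 910 s

Product: 0.0610 mmol = 6.10×10⁻⁵ mol.
Photons that must be absorbed: 6.10×10⁻⁵ / 0.886 = 6.885×10⁻⁵ mol.
Fraction absorbed: 1 − 10^(−1.23) = 0.9411.
Incident photons needed: 6.885×10⁻⁵ / 0.9411 = 7.316×10⁻⁵ mol.
Photon energy: hc/λ = 5.659×10⁻¹⁹ J; per mole, 3.408×10⁵ J mol⁻¹.
Energy required: 7.316×10⁻⁵ × 3.408×10⁵ = 24.93 J.
Time: 24.93 J / 0.0274 W = 910 s.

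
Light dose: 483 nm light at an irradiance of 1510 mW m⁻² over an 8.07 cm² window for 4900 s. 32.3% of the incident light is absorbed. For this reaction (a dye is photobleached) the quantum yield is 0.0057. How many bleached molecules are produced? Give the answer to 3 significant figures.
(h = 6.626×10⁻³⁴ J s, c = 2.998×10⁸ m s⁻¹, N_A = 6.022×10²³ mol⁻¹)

Photon energy at 483 nm: hc/λ = (6.626×10⁻³⁴)(2.998×10⁸)/(483×10⁻⁹) = 4.113×10⁻¹⁹ J.
Energy delivered: (1510 mW m⁻²)(8.07×10⁻⁴ m²)(4900 s) = 5.971 J.
Photons incident: 5.971 / 4.113×10⁻¹⁹ = 1.452×10¹⁹, i.e. 1.452×10¹⁹/6.022×10²³ = 2.411×10⁻⁵ mol.
Photons absorbed: 0.323 × 2.411×10⁻⁵ = 7.788×10⁻⁶ mol.
Product: Φ × n_abs = 0.0057 × 7.788×10⁻⁶ = 4.439×10⁻⁸ mol.
As a count: 4.439×10⁻⁸ × 6.022×10²³ = 2.67×10¹⁶.

2.67×10¹⁶ bleached molecules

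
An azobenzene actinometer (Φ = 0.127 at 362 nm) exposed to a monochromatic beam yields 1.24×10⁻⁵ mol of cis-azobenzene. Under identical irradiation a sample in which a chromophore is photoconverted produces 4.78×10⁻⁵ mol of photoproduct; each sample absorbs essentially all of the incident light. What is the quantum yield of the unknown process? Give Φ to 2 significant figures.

Photons absorbed by the actinometer: 1.24×10⁻⁵ / 0.127 = 9.764×10⁻⁵ mol.
Φ(unknown) = 4.78×10⁻⁵ / 9.764×10⁻⁵ = 0.49.

Φ = 0.49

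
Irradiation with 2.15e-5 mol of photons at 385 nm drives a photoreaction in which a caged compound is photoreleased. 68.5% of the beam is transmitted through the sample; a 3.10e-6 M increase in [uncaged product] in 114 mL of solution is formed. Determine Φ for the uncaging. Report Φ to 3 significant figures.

Φ = 0.0522

Product: (3.10e-6 M)(0.114 L) = 3.534e-7 mol.
Fraction absorbed: 1 − 68.5/100 = 0.3150.
Photons absorbed: 0.3150 × 2.15e-5 = 6.773e-6 mol.
Φ = 3.534e-7 mol / 6.773e-6 mol photons = 0.0522.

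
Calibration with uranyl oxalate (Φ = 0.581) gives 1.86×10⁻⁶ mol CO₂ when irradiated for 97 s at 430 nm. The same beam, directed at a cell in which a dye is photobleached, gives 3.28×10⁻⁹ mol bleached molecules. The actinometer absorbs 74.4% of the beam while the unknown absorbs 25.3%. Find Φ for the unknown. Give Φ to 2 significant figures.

Photons absorbed by the actinometer: 1.86×10⁻⁶ / 0.581 = 3.201×10⁻⁶ mol.
Incident flux: 3.201×10⁻⁶ / 0.744 = 4.302×10⁻⁶ einstein.
Absorbed by unknown: 0.253 × 4.302×10⁻⁶ = 1.088×10⁻⁶ mol.
Φ(unknown) = 3.28×10⁻⁹ / 1.088×10⁻⁶ = 0.0030.

Φ = 0.0030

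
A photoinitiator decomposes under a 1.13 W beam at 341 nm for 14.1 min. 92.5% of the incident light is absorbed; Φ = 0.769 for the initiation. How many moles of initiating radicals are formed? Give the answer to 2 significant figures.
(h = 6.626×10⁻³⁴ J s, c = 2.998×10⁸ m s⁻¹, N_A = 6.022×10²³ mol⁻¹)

0.0019 mol

Photon energy at 341 nm: hc/λ = (6.626×10⁻³⁴)(2.998×10⁸)/(341×10⁻⁹) = 5.825×10⁻¹⁹ J.
Energy delivered: (1.13 W)(846 s) = 956.0 J.
Photons incident: 956.0 / 5.825×10⁻¹⁹ = 1.641×10²¹, i.e. 1.641×10²¹/6.022×10²³ = 0.002725 mol.
Photons absorbed: 0.925 × 0.002725 = 0.002521 mol.
Product: Φ × n_abs = 0.769 × 0.002521 = 0.001939 mol.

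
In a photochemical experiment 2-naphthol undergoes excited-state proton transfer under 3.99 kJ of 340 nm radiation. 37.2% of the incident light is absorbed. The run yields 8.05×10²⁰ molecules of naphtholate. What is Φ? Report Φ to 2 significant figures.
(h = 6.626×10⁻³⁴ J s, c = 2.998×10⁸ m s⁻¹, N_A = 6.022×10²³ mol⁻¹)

Product: 8.05×10²⁰ / 6.022×10²³ = 0.001337 mol.
Photon energy at 340 nm: hc/λ = (6.626×10⁻³⁴)(2.998×10⁸)/(340×10⁻⁹) = 5.843×10⁻¹⁹ J.
Incident energy: 3.99 kJ = 3990 J.
Photons incident: 3990 / 5.843×10⁻¹⁹ = 6.829×10²¹, i.e. 6.829×10²¹/6.022×10²³ = 0.01134 mol.
Photons absorbed: 0.372 × 0.01134 = 0.004218 mol.
Φ = 0.001337 mol / 0.004218 mol photons = 0.32.

Φ = 0.32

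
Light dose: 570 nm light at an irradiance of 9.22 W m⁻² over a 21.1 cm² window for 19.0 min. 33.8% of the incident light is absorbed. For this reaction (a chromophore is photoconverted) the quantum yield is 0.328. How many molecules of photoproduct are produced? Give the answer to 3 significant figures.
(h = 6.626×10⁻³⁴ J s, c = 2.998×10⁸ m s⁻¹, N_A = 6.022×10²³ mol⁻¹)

7.06×10¹⁸ molecules

Photon energy at 570 nm: hc/λ = (6.626×10⁻³⁴)(2.998×10⁸)/(570×10⁻⁹) = 3.485×10⁻¹⁹ J.
Energy delivered: (9.22 W m⁻²)(21.1×10⁻⁴ m²)(1140 s) = 22.18 J.
Photons incident: 22.18 / 3.485×10⁻¹⁹ = 6.364×10¹⁹, i.e. 6.364×10¹⁹/6.022×10²³ = 1.057×10⁻⁴ mol.
Photons absorbed: 0.338 × 1.057×10⁻⁴ = 3.573×10⁻⁵ mol.
Product: Φ × n_abs = 0.328 × 3.573×10⁻⁵ = 1.172×10⁻⁵ mol.
As a count: 1.172×10⁻⁵ × 6.022×10²³ = 7.06×10¹⁸.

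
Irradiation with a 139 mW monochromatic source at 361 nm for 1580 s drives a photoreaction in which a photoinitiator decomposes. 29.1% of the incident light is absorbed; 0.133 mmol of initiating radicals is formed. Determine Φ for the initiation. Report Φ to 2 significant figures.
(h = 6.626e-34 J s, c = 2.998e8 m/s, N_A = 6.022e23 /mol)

Product: 0.133 mmol = 1.33e-4 mol.
Photon energy at 361 nm: hc/λ = (6.626e-34)(2.998e8)/(361e-9) = 5.503e-19 J.
Energy delivered: (139 mW)(1580 s) = 219.6 J.
Photons incident: 219.6 / 5.503e-19 = 3.991e20, i.e. 3.991e20/6.022e23 = 6.627e-4 mol.
Photons absorbed: 0.291 × 6.627e-4 = 1.928e-4 mol.
Φ = 1.33e-4 mol / 1.928e-4 mol photons = 0.69.

Φ = 0.69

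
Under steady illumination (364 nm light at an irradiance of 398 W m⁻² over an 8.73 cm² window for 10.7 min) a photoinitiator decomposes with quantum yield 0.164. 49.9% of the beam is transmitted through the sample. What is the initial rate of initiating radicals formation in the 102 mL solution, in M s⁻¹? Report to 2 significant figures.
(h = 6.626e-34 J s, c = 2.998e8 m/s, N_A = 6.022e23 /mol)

8.5e-7 M s⁻¹

Photon energy at 364 nm: hc/λ = (6.626e-34)(2.998e8)/(364e-9) = 5.457e-19 J.
Energy delivered: (398 W m⁻²)(8.73e-4 m²)(642 s) = 223.1 J.
Photons incident: 223.1 / 5.457e-19 = 4.088e20, i.e. 4.088e20/6.022e23 = 6.788e-4 mol.
Fraction absorbed: 1 − 49.9/100 = 0.5010.
Photons absorbed: 0.5010 × 6.788e-4 = 3.401e-4 mol.
Product formed: 0.164 × 3.401e-4 = 5.578e-5 mol.
Rate: 5.578e-5 mol / (642 s × 0.102 L) = 8.5e-7 M s⁻¹.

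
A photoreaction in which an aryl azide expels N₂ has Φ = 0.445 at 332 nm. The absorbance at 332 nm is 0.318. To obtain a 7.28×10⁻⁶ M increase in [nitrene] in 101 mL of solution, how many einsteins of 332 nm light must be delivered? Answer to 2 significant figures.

Product: (7.28×10⁻⁶ M)(0.101 L) = 7.353×10⁻⁷ mol.
Photons that must be absorbed: 7.353×10⁻⁷ / 0.445 = 1.652×10⁻⁶ mol.
Fraction absorbed: 1 − 10^(−0.318) = 0.5192.
Incident photons needed: 1.652×10⁻⁶ / 0.5192 = 3.182×10⁻⁶ mol.

3.2×10⁻⁶ einstein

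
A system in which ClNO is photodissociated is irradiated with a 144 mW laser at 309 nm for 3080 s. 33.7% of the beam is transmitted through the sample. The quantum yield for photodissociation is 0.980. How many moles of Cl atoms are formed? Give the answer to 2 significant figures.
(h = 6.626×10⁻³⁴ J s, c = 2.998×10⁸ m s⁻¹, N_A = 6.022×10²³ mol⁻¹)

Photon energy at 309 nm: hc/λ = (6.626×10⁻³⁴)(2.998×10⁸)/(309×10⁻⁹) = 6.429×10⁻¹⁹ J.
Energy delivered: (144 mW)(3080 s) = 443.5 J.
Photons incident: 443.5 / 6.429×10⁻¹⁹ = 6.898×10²⁰, i.e. 6.898×10²⁰/6.022×10²³ = 0.001145 mol.
Fraction absorbed: 1 − 33.7/100 = 0.6630.
Photons absorbed: 0.6630 × 0.001145 = 7.591×10⁻⁴ mol.
Product: Φ × n_abs = 0.980 × 7.591×10⁻⁴ = 7.439×10⁻⁴ mol.

7.4×10⁻⁴ mol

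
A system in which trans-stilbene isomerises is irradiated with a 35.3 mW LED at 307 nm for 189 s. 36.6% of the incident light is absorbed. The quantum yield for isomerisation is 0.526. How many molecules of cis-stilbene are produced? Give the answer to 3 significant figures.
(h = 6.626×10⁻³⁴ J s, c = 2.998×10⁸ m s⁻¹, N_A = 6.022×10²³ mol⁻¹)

Photon energy at 307 nm: hc/λ = (6.626×10⁻³⁴)(2.998×10⁸)/(307×10⁻⁹) = 6.471×10⁻¹⁹ J.
Energy delivered: (35.3 mW)(189 s) = 6.672 J.
Photons incident: 6.672 / 6.471×10⁻¹⁹ = 1.031×10¹⁹, i.e. 1.031×10¹⁹/6.022×10²³ = 1.712×10⁻⁵ mol.
Photons absorbed: 0.366 × 1.712×10⁻⁵ = 6.266×10⁻⁶ mol.
Product: Φ × n_abs = 0.526 × 6.266×10⁻⁶ = 3.296×10⁻⁶ mol.
As a count: 3.296×10⁻⁶ × 6.022×10²³ = 1.98×10¹⁸.

1.98×10¹⁸ molecules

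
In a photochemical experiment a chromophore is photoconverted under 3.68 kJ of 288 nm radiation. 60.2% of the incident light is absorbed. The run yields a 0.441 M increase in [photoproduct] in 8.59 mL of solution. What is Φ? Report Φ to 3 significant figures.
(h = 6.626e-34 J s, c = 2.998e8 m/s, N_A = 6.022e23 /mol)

Product: (0.441 M)(0.00859 L) = 0.003788 mol.
Photon energy at 288 nm: hc/λ = (6.626e-34)(2.998e8)/(288e-9) = 6.897e-19 J.
Incident energy: 3.68 kJ = 3680 J.
Photons incident: 3680 / 6.897e-19 = 5.336e21, i.e. 5.336e21/6.022e23 = 0.008861 mol.
Photons absorbed: 0.602 × 0.008861 = 0.005334 mol.
Φ = 0.003788 mol / 0.005334 mol photons = 0.710.

Φ = 0.710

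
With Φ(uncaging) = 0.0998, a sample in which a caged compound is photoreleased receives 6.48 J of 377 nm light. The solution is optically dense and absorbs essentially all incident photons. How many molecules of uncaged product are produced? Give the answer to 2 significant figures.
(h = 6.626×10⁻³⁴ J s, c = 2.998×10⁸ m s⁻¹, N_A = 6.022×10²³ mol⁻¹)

Photon energy at 377 nm: hc/λ = (6.626×10⁻³⁴)(2.998×10⁸)/(377×10⁻⁹) = 5.269×10⁻¹⁹ J.
Photons incident: 6.48 / 5.269×10⁻¹⁹ = 1.230×10¹⁹, i.e. 1.230×10¹⁹/6.022×10²³ = 2.043×10⁻⁵ mol.
Product: Φ × n_abs = 0.0998 × 2.043×10⁻⁵ = 2.039×10⁻⁶ mol.
As a count: 2.039×10⁻⁶ × 6.022×10²³ = 1.2×10¹⁸.

1.2×10¹⁸ molecules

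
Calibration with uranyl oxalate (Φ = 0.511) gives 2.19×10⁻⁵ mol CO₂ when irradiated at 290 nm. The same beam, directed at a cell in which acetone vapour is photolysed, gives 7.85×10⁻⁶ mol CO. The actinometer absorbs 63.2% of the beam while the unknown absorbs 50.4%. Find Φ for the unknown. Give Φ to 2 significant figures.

Φ = 0.23

Photons absorbed by the actinometer: 2.19×10⁻⁵ / 0.511 = 4.286×10⁻⁵ mol.
Incident flux: 4.286×10⁻⁵ / 0.632 = 6.782×10⁻⁵ einstein.
Absorbed by unknown: 0.504 × 6.782×10⁻⁵ = 3.418×10⁻⁵ mol.
Φ(unknown) = 7.85×10⁻⁶ / 3.418×10⁻⁵ = 0.23.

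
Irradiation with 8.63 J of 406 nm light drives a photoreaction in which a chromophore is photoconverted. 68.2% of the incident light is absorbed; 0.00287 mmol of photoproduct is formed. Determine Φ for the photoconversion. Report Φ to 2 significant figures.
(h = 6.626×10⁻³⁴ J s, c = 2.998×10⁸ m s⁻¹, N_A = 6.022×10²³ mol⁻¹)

Φ = 0.14

Product: 0.00287 mmol = 2.87×10⁻⁶ mol.
Photon energy at 406 nm: hc/λ = (6.626×10⁻³⁴)(2.998×10⁸)/(406×10⁻⁹) = 4.893×10⁻¹⁹ J.
Photons incident: 8.63 / 4.893×10⁻¹⁹ = 1.764×10¹⁹, i.e. 1.764×10¹⁹/6.022×10²³ = 2.929×10⁻⁵ mol.
Photons absorbed: 0.682 × 2.929×10⁻⁵ = 1.998×10⁻⁵ mol.
Φ = 2.87×10⁻⁶ mol / 1.998×10⁻⁵ mol photons = 0.14.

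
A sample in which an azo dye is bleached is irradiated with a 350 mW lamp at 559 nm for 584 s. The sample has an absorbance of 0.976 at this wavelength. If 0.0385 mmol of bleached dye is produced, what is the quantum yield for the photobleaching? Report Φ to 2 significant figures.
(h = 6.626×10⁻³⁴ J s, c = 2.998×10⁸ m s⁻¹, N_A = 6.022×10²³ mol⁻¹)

Product: 0.0385 mmol = 3.85×10⁻⁵ mol.
Photon energy at 559 nm: hc/λ = (6.626×10⁻³⁴)(2.998×10⁸)/(559×10⁻⁹) = 3.554×10⁻¹⁹ J.
Energy delivered: (350 mW)(584 s) = 204.4 J.
Photons incident: 204.4 / 3.554×10⁻¹⁹ = 5.751×10²⁰, i.e. 5.751×10²⁰/6.022×10²³ = 9.550×10⁻⁴ mol.
Fraction absorbed: 1 − 10^(−0.976) = 0.8943.
Photons absorbed: 0.8943 × 9.550×10⁻⁴ = 8.541×10⁻⁴ mol.
Φ = 3.85×10⁻⁵ mol / 8.541×10⁻⁴ mol photons = 0.045.

Φ = 0.045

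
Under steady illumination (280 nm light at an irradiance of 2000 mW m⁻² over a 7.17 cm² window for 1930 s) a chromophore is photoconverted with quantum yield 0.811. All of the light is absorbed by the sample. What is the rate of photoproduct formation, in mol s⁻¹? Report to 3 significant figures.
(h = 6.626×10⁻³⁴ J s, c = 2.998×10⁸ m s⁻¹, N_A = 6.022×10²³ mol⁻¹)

2.72×10⁻⁹ mol s⁻¹

Photon energy at 280 nm: hc/λ = (6.626×10⁻³⁴)(2.998×10⁸)/(280×10⁻⁹) = 7.095×10⁻¹⁹ J.
Energy delivered: (2000 mW m⁻²)(7.17×10⁻⁴ m²)(1930 s) = 2.768 J.
Photons incident: 2.768 / 7.095×10⁻¹⁹ = 3.901×10¹⁸, i.e. 3.901×10¹⁸/6.022×10²³ = 6.478×10⁻⁶ mol.
Product formed: 0.811 × 6.478×10⁻⁶ = 5.254×10⁻⁶ mol.
Rate: 5.254×10⁻⁶ / 1930 s = 2.72×10⁻⁹ mol s⁻¹.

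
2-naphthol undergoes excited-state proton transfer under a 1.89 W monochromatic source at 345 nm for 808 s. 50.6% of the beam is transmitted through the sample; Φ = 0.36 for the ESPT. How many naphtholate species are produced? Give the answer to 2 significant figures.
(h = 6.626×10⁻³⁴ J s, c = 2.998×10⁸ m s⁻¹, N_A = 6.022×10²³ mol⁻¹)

Photon energy at 345 nm: hc/λ = (6.626×10⁻³⁴)(2.998×10⁸)/(345×10⁻⁹) = 5.758×10⁻¹⁹ J.
Energy delivered: (1.89 W)(808 s) = 1527 J.
Photons incident: 1527 / 5.758×10⁻¹⁹ = 2.652×10²¹, i.e. 2.652×10²¹/6.022×10²³ = 0.004404 mol.
Fraction absorbed: 1 − 50.6/100 = 0.4940.
Photons absorbed: 0.4940 × 0.004404 = 0.002176 mol.
Product: Φ × n_abs = 0.36 × 0.002176 = 7.834×10⁻⁴ mol.
As a count: 7.834×10⁻⁴ × 6.022×10²³ = 4.7×10²⁰.

4.7×10²⁰ species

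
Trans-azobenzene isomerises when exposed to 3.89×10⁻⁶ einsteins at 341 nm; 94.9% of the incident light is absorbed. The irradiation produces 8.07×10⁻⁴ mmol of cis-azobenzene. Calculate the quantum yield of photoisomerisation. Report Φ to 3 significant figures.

Product: 8.07×10⁻⁴ mmol = 8.07×10⁻⁷ mol.
Photons absorbed: 0.949 × 3.89×10⁻⁶ = 3.692×10⁻⁶ mol.
Φ = 8.07×10⁻⁷ mol / 3.692×10⁻⁶ mol photons = 0.219.

Φ = 0.219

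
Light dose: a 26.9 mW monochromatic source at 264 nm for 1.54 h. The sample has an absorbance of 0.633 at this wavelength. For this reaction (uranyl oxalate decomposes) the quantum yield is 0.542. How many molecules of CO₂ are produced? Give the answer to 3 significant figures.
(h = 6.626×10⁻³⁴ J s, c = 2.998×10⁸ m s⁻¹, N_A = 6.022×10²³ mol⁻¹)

8.24×10¹⁹ molecules

Photon energy at 264 nm: hc/λ = (6.626×10⁻³⁴)(2.998×10⁸)/(264×10⁻⁹) = 7.525×10⁻¹⁹ J.
Energy delivered: (26.9 mW)(5544 s) = 149.1 J.
Photons incident: 149.1 / 7.525×10⁻¹⁹ = 1.981×10²⁰, i.e. 1.981×10²⁰/6.022×10²³ = 3.290×10⁻⁴ mol.
Fraction absorbed: 1 − 10^(−0.633) = 0.7672.
Photons absorbed: 0.7672 × 3.290×10⁻⁴ = 2.524×10⁻⁴ mol.
Product: Φ × n_abs = 0.542 × 2.524×10⁻⁴ = 1.368×10⁻⁴ mol.
As a count: 1.368×10⁻⁴ × 6.022×10²³ = 8.24×10¹⁹.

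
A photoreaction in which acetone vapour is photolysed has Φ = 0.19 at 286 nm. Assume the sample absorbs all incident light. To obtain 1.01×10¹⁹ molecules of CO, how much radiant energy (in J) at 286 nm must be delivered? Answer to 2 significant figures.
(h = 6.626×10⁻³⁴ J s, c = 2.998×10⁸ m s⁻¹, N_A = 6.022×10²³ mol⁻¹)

Product: 1.01×10¹⁹ / 6.022×10²³ = 1.677×10⁻⁵ mol.
Photons that must be absorbed: 1.677×10⁻⁵ / 0.19 = 8.826×10⁻⁵ mol.
Photon energy: hc/λ = 6.946×10⁻¹⁹ J; per mole, 4.183×10⁵ J mol⁻¹.
Energy required: 8.826×10⁻⁵ × 4.183×10⁵ = 37 J.

37 J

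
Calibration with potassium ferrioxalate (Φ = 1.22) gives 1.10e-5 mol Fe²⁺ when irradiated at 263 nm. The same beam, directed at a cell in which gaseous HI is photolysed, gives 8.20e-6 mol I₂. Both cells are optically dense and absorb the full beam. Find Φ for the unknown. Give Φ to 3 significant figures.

Φ = 0.909

Photons absorbed by the actinometer: 1.10e-5 / 1.22 = 9.016e-6 mol.
Φ(unknown) = 8.20e-6 / 9.016e-6 = 0.909.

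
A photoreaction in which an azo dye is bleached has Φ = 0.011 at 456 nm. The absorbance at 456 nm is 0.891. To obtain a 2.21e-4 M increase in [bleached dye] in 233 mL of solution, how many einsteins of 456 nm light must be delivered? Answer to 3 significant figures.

0.00537 einstein

Product: (2.21e-4 M)(0.233 L) = 5.149e-5 mol.
Photons that must be absorbed: 5.149e-5 / 0.011 = 0.004681 mol.
Fraction absorbed: 1 − 10^(−0.891) = 0.8715.
Incident photons needed: 0.004681 / 0.8715 = 0.005371 mol.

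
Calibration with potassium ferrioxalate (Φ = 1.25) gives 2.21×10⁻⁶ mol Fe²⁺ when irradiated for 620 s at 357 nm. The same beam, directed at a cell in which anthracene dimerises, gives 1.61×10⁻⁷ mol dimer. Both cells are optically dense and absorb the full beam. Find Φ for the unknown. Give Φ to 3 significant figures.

Φ = 0.0911

Photons absorbed by the actinometer: 2.21×10⁻⁶ / 1.25 = 1.768×10⁻⁶ mol.
Φ(unknown) = 1.61×10⁻⁷ / 1.768×10⁻⁶ = 0.0911.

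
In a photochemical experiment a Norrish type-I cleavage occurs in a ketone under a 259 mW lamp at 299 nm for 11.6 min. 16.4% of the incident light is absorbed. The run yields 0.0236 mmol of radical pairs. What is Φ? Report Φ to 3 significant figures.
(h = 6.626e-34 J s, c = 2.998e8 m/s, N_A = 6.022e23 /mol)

Φ = 0.319

Product: 0.0236 mmol = 2.36e-5 mol.
Photon energy at 299 nm: hc/λ = (6.626e-34)(2.998e8)/(299e-9) = 6.644e-19 J.
Energy delivered: (259 mW)(696 s) = 180.3 J.
Photons incident: 180.3 / 6.644e-19 = 2.714e20, i.e. 2.714e20/6.022e23 = 4.507e-4 mol.
Photons absorbed: 0.164 × 4.507e-4 = 7.391e-5 mol.
Φ = 2.36e-5 mol / 7.391e-5 mol photons = 0.319.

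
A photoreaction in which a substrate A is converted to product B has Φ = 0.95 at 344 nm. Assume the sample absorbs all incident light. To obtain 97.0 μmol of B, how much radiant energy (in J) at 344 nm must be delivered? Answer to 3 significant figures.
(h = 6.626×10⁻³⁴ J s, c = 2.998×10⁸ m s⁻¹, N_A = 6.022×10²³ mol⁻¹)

35.5 J

Product: 97.0 μmol = 9.70×10⁻⁵ mol.
Photons that must be absorbed: 9.70×10⁻⁵ / 0.95 = 1.021×10⁻⁴ mol.
Photon energy: hc/λ = 5.775×10⁻¹⁹ J; per mole, 3.478×10⁵ J mol⁻¹.
Energy required: 1.021×10⁻⁴ × 3.478×10⁵ = 35.5 J.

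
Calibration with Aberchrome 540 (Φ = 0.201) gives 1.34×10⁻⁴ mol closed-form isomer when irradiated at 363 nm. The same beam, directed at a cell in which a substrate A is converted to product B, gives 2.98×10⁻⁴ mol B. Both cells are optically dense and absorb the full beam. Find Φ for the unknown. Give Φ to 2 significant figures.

Photons absorbed by the actinometer: 1.34×10⁻⁴ / 0.201 = 6.667×10⁻⁴ mol.
Φ(unknown) = 2.98×10⁻⁴ / 6.667×10⁻⁴ = 0.45.

Φ = 0.45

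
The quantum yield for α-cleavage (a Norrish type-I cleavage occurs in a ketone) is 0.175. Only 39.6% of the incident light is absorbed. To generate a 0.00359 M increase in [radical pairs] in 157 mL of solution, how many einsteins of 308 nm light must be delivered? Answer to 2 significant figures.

0.0081 einstein

Product: (0.00359 M)(0.157 L) = 5.636e-4 mol.
Photons that must be absorbed: 5.636e-4 / 0.175 = 0.003221 mol.
Incident photons needed: 0.003221 / 0.396 = 0.008134 mol.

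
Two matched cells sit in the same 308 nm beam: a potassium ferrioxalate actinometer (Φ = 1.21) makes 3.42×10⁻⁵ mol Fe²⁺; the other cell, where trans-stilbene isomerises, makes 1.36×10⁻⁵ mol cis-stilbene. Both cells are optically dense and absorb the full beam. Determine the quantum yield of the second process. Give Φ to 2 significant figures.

Φ = 0.48

Photons absorbed by the actinometer: 3.42×10⁻⁵ / 1.21 = 2.826×10⁻⁵ mol.
Φ(unknown) = 1.36×10⁻⁵ / 2.826×10⁻⁵ = 0.48.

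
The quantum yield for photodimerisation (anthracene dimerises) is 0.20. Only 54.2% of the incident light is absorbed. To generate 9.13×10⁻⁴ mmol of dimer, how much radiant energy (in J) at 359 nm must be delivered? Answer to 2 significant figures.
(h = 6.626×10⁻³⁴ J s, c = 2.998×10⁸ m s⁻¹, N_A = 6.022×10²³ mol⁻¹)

Product: 9.13×10⁻⁴ mmol = 9.13×10⁻⁷ mol.
Photons that must be absorbed: 9.13×10⁻⁷ / 0.20 = 4.565×10⁻⁶ mol.
Incident photons needed: 4.565×10⁻⁶ / 0.542 = 8.423×10⁻⁶ mol.
Photon energy: hc/λ = 5.533×10⁻¹⁹ J; per mole, 3.332×10⁵ J mol⁻¹.
Energy required: 8.423×10⁻⁶ × 3.332×10⁵ = 2.8 J.

2.8 J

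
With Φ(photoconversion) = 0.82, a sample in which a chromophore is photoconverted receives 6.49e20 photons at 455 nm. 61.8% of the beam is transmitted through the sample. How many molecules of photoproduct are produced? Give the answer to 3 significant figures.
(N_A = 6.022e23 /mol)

Moles of photons: 6.49e20 / 6.022e23 = 0.001078 mol.
Fraction absorbed: 1 − 61.8/100 = 0.3820.
Photons absorbed: 0.3820 × 0.001078 = 4.118e-4 mol.
Product: Φ × n_abs = 0.82 × 4.118e-4 = 3.377e-4 mol.
As a count: 3.377e-4 × 6.022e23 = 2.03e20.

2.03e20 molecules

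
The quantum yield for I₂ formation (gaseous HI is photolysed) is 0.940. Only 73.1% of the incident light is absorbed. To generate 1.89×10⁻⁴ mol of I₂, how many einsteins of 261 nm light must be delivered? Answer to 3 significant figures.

2.75×10⁻⁴ einstein

Photons that must be absorbed: 1.89×10⁻⁴ / 0.940 = 2.011×10⁻⁴ mol.
Incident photons needed: 2.011×10⁻⁴ / 0.731 = 2.751×10⁻⁴ mol.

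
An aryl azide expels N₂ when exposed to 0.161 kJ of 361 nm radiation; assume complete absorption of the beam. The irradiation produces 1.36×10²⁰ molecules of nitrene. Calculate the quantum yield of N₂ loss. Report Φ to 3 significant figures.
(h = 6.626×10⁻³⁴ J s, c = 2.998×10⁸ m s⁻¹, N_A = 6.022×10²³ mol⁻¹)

Φ = 0.465

Product: 1.36×10²⁰ / 6.022×10²³ = 2.258×10⁻⁴ mol.
Photon energy at 361 nm: hc/λ = (6.626×10⁻³⁴)(2.998×10⁸)/(361×10⁻⁹) = 5.503×10⁻¹⁹ J.
Incident energy: 0.161 kJ = 161 J.
Photons incident: 161 / 5.503×10⁻¹⁹ = 2.926×10²⁰, i.e. 2.926×10²⁰/6.022×10²³ = 4.859×10⁻⁴ mol.
Φ = 2.258×10⁻⁴ mol / 4.859×10⁻⁴ mol photons = 0.465.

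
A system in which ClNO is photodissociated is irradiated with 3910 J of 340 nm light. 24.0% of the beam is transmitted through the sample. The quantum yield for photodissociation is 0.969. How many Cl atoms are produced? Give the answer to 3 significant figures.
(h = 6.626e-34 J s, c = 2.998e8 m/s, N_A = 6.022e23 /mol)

4.93e21 atoms

Photon energy at 340 nm: hc/λ = (6.626e-34)(2.998e8)/(340e-9) = 5.843e-19 J.
Photons incident: 3910 / 5.843e-19 = 6.692e21, i.e. 6.692e21/6.022e23 = 0.01111 mol.
Fraction absorbed: 1 − 24.0/100 = 0.7600.
Photons absorbed: 0.7600 × 0.01111 = 0.008444 mol.
Product: Φ × n_abs = 0.969 × 0.008444 = 0.008182 mol.
As a count: 0.008182 × 6.022e23 = 4.93e21.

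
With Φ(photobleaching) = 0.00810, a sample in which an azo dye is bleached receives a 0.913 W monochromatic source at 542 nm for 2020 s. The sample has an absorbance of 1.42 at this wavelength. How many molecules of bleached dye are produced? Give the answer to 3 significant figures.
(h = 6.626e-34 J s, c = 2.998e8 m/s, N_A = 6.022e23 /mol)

Photon energy at 542 nm: hc/λ = (6.626e-34)(2.998e8)/(542e-9) = 3.665e-19 J.
Energy delivered: (0.913 W)(2020 s) = 1844 J.
Photons incident: 1844 / 3.665e-19 = 5.031e21, i.e. 5.031e21/6.022e23 = 0.008354 mol.
Fraction absorbed: 1 − 10^(−1.42) = 0.9620.
Photons absorbed: 0.9620 × 0.008354 = 0.008037 mol.
Product: Φ × n_abs = 0.00810 × 0.008037 = 6.510e-5 mol.
As a count: 6.510e-5 × 6.022e23 = 3.92e19.

3.92e19 molecules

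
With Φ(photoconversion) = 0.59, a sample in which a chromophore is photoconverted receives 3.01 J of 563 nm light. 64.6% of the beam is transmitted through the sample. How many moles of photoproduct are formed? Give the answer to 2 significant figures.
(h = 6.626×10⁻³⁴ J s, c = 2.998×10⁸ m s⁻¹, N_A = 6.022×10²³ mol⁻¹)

Photon energy at 563 nm: hc/λ = (6.626×10⁻³⁴)(2.998×10⁸)/(563×10⁻⁹) = 3.528×10⁻¹⁹ J.
Photons incident: 3.01 / 3.528×10⁻¹⁹ = 8.532×10¹⁸, i.e. 8.532×10¹⁸/6.022×10²³ = 1.417×10⁻⁵ mol.
Fraction absorbed: 1 − 64.6/100 = 0.3540.
Photons absorbed: 0.3540 × 1.417×10⁻⁵ = 5.016×10⁻⁶ mol.
Product: Φ × n_abs = 0.59 × 5.016×10⁻⁶ = 2.959×10⁻⁶ mol.

3.0×10⁻⁶ mol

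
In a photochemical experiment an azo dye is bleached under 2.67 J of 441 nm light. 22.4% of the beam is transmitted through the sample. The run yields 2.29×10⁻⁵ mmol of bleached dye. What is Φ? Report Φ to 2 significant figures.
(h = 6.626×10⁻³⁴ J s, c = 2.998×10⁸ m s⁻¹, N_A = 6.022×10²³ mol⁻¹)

Product: 2.29×10⁻⁵ mmol = 2.29×10⁻⁸ mol.
Photon energy at 441 nm: hc/λ = (6.626×10⁻³⁴)(2.998×10⁸)/(441×10⁻⁹) = 4.504×10⁻¹⁹ J.
Photons incident: 2.67 / 4.504×10⁻¹⁹ = 5.928×10¹⁸, i.e. 5.928×10¹⁸/6.022×10²³ = 9.844×10⁻⁶ mol.
Fraction absorbed: 1 − 22.4/100 = 0.7760.
Photons absorbed: 0.7760 × 9.844×10⁻⁶ = 7.639×10⁻⁶ mol.
Φ = 2.29×10⁻⁸ mol / 7.639×10⁻⁶ mol photons = 0.0030.

Φ = 0.0030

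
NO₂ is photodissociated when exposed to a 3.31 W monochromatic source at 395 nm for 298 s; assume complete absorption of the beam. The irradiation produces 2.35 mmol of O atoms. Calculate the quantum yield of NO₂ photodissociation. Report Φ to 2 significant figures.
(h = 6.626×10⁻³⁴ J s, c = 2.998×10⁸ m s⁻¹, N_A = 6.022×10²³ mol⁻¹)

Φ = 0.72

Product: 2.35 mmol = 0.00235 mol.
Photon energy at 395 nm: hc/λ = (6.626×10⁻³⁴)(2.998×10⁸)/(395×10⁻⁹) = 5.029×10⁻¹⁹ J.
Energy delivered: (3.31 W)(298 s) = 986.4 J.
Photons incident: 986.4 / 5.029×10⁻¹⁹ = 1.961×10²¹, i.e. 1.961×10²¹/6.022×10²³ = 0.003256 mol.
Φ = 0.00235 mol / 0.003256 mol photons = 0.72.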